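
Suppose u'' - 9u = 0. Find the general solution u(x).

Characteristic equation r² - 9 = 0 factors as (r + 3)(r - 3) = 0, so r = -3, 3.
Hence u_h = C1*exp(-3*x) + C2*exp(3*x).

u = C1*exp(-3*x) + C2*exp(3*x)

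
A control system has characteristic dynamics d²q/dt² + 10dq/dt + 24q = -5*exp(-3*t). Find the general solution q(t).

q = -5*exp(-3*t)/3 + C1*exp(-4*t) + C2*exp(-6*t)

Characteristic equation r² + 10r + 24 = 0 factors as (r + 4)(r + 6) = 0, so r = -4, -6.
Hence q_h = C1*exp(-4*t) + C2*exp(-6*t).
Try q_p = A*exp(-3*t). Substituting into the equation and dividing by exp(-3*t) gives A = -5/3, so q_p = -5*exp(-3*t)/3.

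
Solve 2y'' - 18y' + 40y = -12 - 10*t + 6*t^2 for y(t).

y = -1467/4000 - 23*t/200 + 3*t**2/20 + C1*exp(5*t) + C2*exp(4*t)

Divide through by 2: y'' - 9y' + 20y = -6 - 5*t + 3*t^2.
Characteristic equation r² - 9r + 20 = 0 factors as (r - 5)(r - 4) = 0, so r = 5, 4.
Hence y_h = C1*exp(5*t) + C2*exp(4*t).
For the particular solution try y_p = A0 + A1*t + A2*t^2. Substituting and matching coefficients of each power of t gives A0 = -1467/4000, A1 = -23/200, A2 = 3/20, so y_p = -1467/4000 - 23*t/200 + 3*t^2/20.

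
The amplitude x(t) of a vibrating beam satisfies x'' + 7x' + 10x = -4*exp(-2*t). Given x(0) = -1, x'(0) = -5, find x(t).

Characteristic equation r² + 7r + 10 = 0 factors as (r + 2)(r + 5) = 0, so r = -2, -5.
Hence x_h = C1*exp(-2*t) + C2*exp(-5*t).
Since exp(-2*t) solves the homogeneous equation (r = -2 is a root of multiplicity 1), multiply the trial by t. Try x_p = A*t*exp(-2*t). Substituting into the equation and dividing by exp(-2*t) gives A = -4/3, so x_p = -4*t*exp(-2*t)/3.
General solution: x = C1*exp(-2*t) + C2*exp(-5*t) - 4*t*exp(-2*t)/3.
Apply the initial conditions: x(0) = C1 + C2 = -1 and x'(0) = -4/3 - 5*C2 - 2*C1 = -5. Solving gives C1 = -26/9, C2 = 17/9.

x = -26*exp(-2*t)/9 + 17*exp(-5*t)/9 - 4*t*exp(-2*t)/3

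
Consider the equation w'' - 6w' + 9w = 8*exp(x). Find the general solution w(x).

w = 2*exp(x) + C1*exp(3*x) + C2*x*exp(3*x)

Characteristic equation r² - 6r + 9 = 0 has discriminant (-6)² - 4·(9) = 0, so r = 3 is a repeated root.
Hence w_h = (C1 + C2*x)*exp(3*x).
Try w_p = A*exp(x). Substituting into the equation and dividing by exp(x) gives A = 2, so w_p = 2*exp(x).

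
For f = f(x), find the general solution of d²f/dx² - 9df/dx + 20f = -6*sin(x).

f = -57*sin(x)/221 - 27*cos(x)/221 + C1*exp(5*x) + C2*exp(4*x)

Characteristic equation r² - 9r + 20 = 0 factors as (r - 5)(r - 4) = 0, so r = 5, 4.
Hence f_h = C1*exp(5*x) + C2*exp(4*x).
Try f_p = A*cos(x) + B*sin(x). Substituting and equating the coefficients of cos(x) and sin(x) gives A = -27/221, B = -57/221, so f_p = -57*sin(x)/221 - 27*cos(x)/221.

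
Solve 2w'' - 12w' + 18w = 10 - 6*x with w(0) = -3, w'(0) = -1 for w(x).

Divide through by 2: w'' - 6w' + 9w = 5 - 3*x.
Characteristic equation r² - 6r + 9 = 0 has discriminant (-6)² - 4·(9) = 0, so r = 3 is a repeated root.
Hence w_h = (C1 + C2*x)*exp(3*x).
For the particular solution try w_p = A0 + A1*x. Substituting and matching coefficients of each power of x gives A0 = 1/3, A1 = -1/3, so w_p = 1/3 - x/3.
General solution: w = 1/3 - x/3 + C1*exp(3*x) + C2*x*exp(3*x).
Apply the initial conditions: w(0) = 1/3 + C1 = -3 and w'(0) = -1/3 + C2 + 3*C1 = -1. Solving gives C1 = -10/3, C2 = 28/3.

w = 1/3 - 10*exp(3*x)/3 - x/3 + 28*x*exp(3*x)/3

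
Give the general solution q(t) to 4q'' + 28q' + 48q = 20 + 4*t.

Divide through by 4: q'' + 7q' + 12q = 5 + t.
Characteristic equation r² + 7r + 12 = 0 factors as (r + 3)(r + 4) = 0, so r = -3, -4.
Hence q_h = C1*exp(-3*t) + C2*exp(-4*t).
For the particular solution try q_p = A0 + A1*t. Substituting and matching coefficients of each power of t gives A0 = 53/144, A1 = 1/12, so q_p = 53/144 + t/12.

q = 53/144 + t/12 + C1*exp(-3*t) + C2*exp(-4*t)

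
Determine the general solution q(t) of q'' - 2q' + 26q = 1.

q = 1/26 + C1*cos(5*t)*exp(t) + C2*exp(t)*sin(5*t)

Characteristic equation r² - 2r + 26 = 0 has discriminant (-2)² - 4·(26) = -100 < 0, so r = 1 ± 5i.
Hence q_h = C1*cos(5*t)*exp(t) + C2*exp(t)*sin(5*t).
For the particular solution try q_p = A0. Substituting and matching coefficients of each power of t gives A0 = 1/26, so q_p = 1/26.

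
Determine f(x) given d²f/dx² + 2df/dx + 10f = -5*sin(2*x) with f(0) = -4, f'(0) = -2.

f = -15*sin(2*x)/26 + 5*cos(2*x)/13 - 68*exp(-x)*sin(3*x)/39 - 57*cos(3*x)*exp(-x)/13

Characteristic equation r² + 2r + 10 = 0 has discriminant (2)² - 4·(10) = -36 < 0, so r = -1 ± 3i.
Hence f_h = C1*cos(3*x)*exp(-x) + C2*exp(-x)*sin(3*x).
Try f_p = A*cos(2*x) + B*sin(2*x). Substituting and equating the coefficients of cos(2x) and sin(2x) gives A = 5/13, B = -15/26, so f_p = -15*sin(2*x)/26 + 5*cos(2*x)/13.
General solution: f = -15*sin(2*x)/26 + 5*cos(2*x)/13 + C1*cos(3*x)*exp(-x) + C2*exp(-x)*sin(3*x).
Apply the initial conditions: f(0) = 5/13 + C1 = -4 and f'(0) = -15/13 - C1 + 3*C2 = -2. Solving gives C1 = -57/13, C2 = -68/39.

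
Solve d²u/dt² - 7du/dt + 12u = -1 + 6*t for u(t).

Characteristic equation r² - 7r + 12 = 0 factors as (r - 4)(r - 3) = 0, so r = 4, 3.
Hence u_h = C1*exp(4*t) + C2*exp(3*t).
For the particular solution try u_p = A0 + A1*t. Substituting and matching coefficients of each power of t gives A0 = 5/24, A1 = 1/2, so u_p = 5/24 + t/2.

u = 5/24 + t/2 + C1*exp(4*t) + C2*exp(3*t)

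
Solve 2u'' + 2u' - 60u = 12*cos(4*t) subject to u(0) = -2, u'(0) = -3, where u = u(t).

Divide through by 2: u'' + u' - 30u = 6*cos(4*t).
Characteristic equation r² + r - 30 = 0 factors as (r + 6)(r - 5) = 0, so r = -6, 5.
Hence u_h = C1*exp(-6*t) + C2*exp(5*t).
Try u_p = A*cos(4*t) + B*sin(4*t). Substituting and equating the coefficients of cos(4t) and sin(4t) gives A = -69/533, B = 6/533, so u_p = -69*cos(4*t)/533 + 6*sin(4*t)/533.
General solution: u = -69*cos(4*t)/533 + 6*sin(4*t)/533 + C1*exp(-6*t) + C2*exp(5*t).
Apply the initial conditions: u(0) = -69/533 + C1 + C2 = -2 and u'(0) = 24/533 - 6*C1 + 5*C2 = -3. Solving gives C1 = -82/143, C2 = -585/451.

u = -585*exp(5*t)/451 - 82*exp(-6*t)/143 - 69*cos(4*t)/533 + 6*sin(4*t)/533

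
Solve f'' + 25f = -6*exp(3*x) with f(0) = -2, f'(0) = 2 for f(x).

Characteristic equation r² + 25 = 0 has discriminant (0)² - 4·(25) = -100 < 0, so r = ± 5i.
Hence f_h = C1*cos(5*x) + C2*sin(5*x).
Try f_p = A*exp(3*x). Substituting into the equation and dividing by exp(3*x) gives A = -3/17, so f_p = -3*exp(3*x)/17.
General solution: f = -3*exp(3*x)/17 + C1*cos(5*x) + C2*sin(5*x).
Apply the initial conditions: f(0) = -3/17 + C1 = -2 and f'(0) = -9/17 + 5*C2 = 2. Solving gives C1 = -31/17, C2 = 43/85.

f = -31*cos(5*x)/17 - 3*exp(3*x)/17 + 43*sin(5*x)/85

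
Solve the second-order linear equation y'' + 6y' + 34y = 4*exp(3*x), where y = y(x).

Characteristic equation r² + 6r + 34 = 0 has discriminant (6)² - 4·(34) = -100 < 0, so r = -3 ± 5i.
Hence y_h = C1*cos(5*x)*exp(-3*x) + C2*exp(-3*x)*sin(5*x).
Try y_p = A*exp(3*x). Substituting into the equation and dividing by exp(3*x) gives A = 4/61, so y_p = 4*exp(3*x)/61.

y = 4*exp(3*x)/61 + C1*cos(5*x)*exp(-3*x) + C2*exp(-3*x)*sin(5*x)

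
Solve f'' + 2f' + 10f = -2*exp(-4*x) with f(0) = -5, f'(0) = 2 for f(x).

Characteristic equation r² + 2r + 10 = 0 has discriminant (2)² - 4·(10) = -36 < 0, so r = -1 ± 3i.
Hence f_h = C1*cos(3*x)*exp(-x) + C2*exp(-x)*sin(3*x).
Try f_p = A*exp(-4*x). Substituting into the equation and dividing by exp(-4*x) gives A = -1/9, so f_p = -exp(-4*x)/9.
General solution: f = -exp(-4*x)/9 + C1*cos(3*x)*exp(-x) + C2*exp(-x)*sin(3*x).
Apply the initial conditions: f(0) = -1/9 + C1 = -5 and f'(0) = 4/9 - C1 + 3*C2 = 2. Solving gives C1 = -44/9, C2 = -10/9.

f = -exp(-4*x)/9 - 44*cos(3*x)*exp(-x)/9 - 10*exp(-x)*sin(3*x)/9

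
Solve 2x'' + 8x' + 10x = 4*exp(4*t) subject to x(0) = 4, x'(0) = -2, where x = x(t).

Divide through by 2: x'' + 4x' + 5x = 2*exp(4*t).
Characteristic equation r² + 4r + 5 = 0 has discriminant (4)² - 4·(5) = -4 < 0, so r = -2 ± i.
Hence x_h = C1*cos(t)*exp(-2*t) + C2*exp(-2*t)*sin(t).
Try x_p = A*exp(4*t). Substituting into the equation and dividing by exp(4*t) gives A = 2/37, so x_p = 2*exp(4*t)/37.
General solution: x = 2*exp(4*t)/37 + C1*cos(t)*exp(-2*t) + C2*exp(-2*t)*sin(t).
Apply the initial conditions: x(0) = 2/37 + C1 = 4 and x'(0) = 8/37 + C2 - 2*C1 = -2. Solving gives C1 = 146/37, C2 = 210/37.

x = 2*exp(4*t)/37 + 146*cos(t)*exp(-2*t)/37 + 210*exp(-2*t)*sin(t)/37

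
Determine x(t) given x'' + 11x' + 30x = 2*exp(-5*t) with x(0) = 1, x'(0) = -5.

Characteristic equation r² + 11r + 30 = 0 factors as (r + 5)(r + 6) = 0, so r = -5, -6.
Hence x_h = C1*exp(-5*t) + C2*exp(-6*t).
Since exp(-5*t) solves the homogeneous equation (r = -5 is a root of multiplicity 1), multiply the trial by t. Try x_p = A*t*exp(-5*t). Substituting into the equation and dividing by exp(-5*t) gives A = 2, so x_p = 2*t*exp(-5*t).
General solution: x = C1*exp(-5*t) + C2*exp(-6*t) + 2*t*exp(-5*t).
Apply the initial conditions: x(0) = C1 + C2 = 1 and x'(0) = 2 - 6*C2 - 5*C1 = -5. Solving gives C1 = -1, C2 = 2.

x = -exp(-5*t) + 2*exp(-6*t) + 2*t*exp(-5*t)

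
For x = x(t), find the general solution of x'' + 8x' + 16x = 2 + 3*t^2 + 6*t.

x = 1/128 + 3*t/16 + 3*t**2/16 + C1*exp(-4*t) + C2*t*exp(-4*t)

Characteristic equation r² + 8r + 16 = 0 has discriminant (8)² - 4·(16) = 0, so r = -4 is a repeated root.
Hence x_h = (C1 + C2*t)*exp(-4*t).
For the particular solution try x_p = A0 + A1*t + A2*t^2. Substituting and matching coefficients of each power of t gives A0 = 1/128, A1 = 3/16, A2 = 3/16, so x_p = 1/128 + 3*t/16 + 3*t^2/16.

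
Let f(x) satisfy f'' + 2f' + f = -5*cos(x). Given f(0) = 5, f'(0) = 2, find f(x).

f = 5*exp(-x) - 5*sin(x)/2 + 19*x*exp(-x)/2

Characteristic equation r² + 2r + 1 = 0 has discriminant (2)² - 4·(1) = 0, so r = -1 is a repeated root.
Hence f_h = (C1 + C2*x)*exp(-x).
Try f_p = A*cos(x) + B*sin(x). Substituting and equating the coefficients of cos(x) and sin(x) gives A = 0, B = -5/2, so f_p = -5*sin(x)/2.
General solution: f = -5*sin(x)/2 + C1*exp(-x) + C2*x*exp(-x).
Apply the initial conditions: f(0) = C1 = 5 and f'(0) = -5/2 + C2 - C1 = 2. Solving gives C1 = 5, C2 = 19/2.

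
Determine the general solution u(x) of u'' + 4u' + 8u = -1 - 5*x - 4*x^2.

u = 1/16 - x**2/2 - x/8 + C1*cos(2*x)*exp(-2*x) + C2*exp(-2*x)*sin(2*x)

Characteristic equation r² + 4r + 8 = 0 has discriminant (4)² - 4·(8) = -16 < 0, so r = -2 ± 2i.
Hence u_h = C1*cos(2*x)*exp(-2*x) + C2*exp(-2*x)*sin(2*x).
For the particular solution try u_p = A0 + A1*x + A2*x^2. Substituting and matching coefficients of each power of x gives A0 = 1/16, A1 = -1/8, A2 = -1/2, so u_p = 1/16 - x^2/2 - x/8.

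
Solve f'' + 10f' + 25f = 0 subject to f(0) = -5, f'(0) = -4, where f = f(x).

Characteristic equation r² + 10r + 25 = 0 has discriminant (10)² - 4·(25) = 0, so r = -5 is a repeated root.
Hence f_h = (C1 + C2*x)*exp(-5*x).
Apply the initial conditions: f(0) = C1 = -5 and f'(0) = C2 - 5*C1 = -4. Solving gives C1 = -5, C2 = -29.

f = -5*exp(-5*x) - 29*x*exp(-5*x)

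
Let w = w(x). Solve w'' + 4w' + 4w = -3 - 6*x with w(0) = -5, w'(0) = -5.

w = 3/4 - 23*exp(-2*x)/4 - 3*x/2 - 15*x*exp(-2*x)

Characteristic equation r² + 4r + 4 = 0 has discriminant (4)² - 4·(4) = 0, so r = -2 is a repeated root.
Hence w_h = (C1 + C2*x)*exp(-2*x).
For the particular solution try w_p = A0 + A1*x. Substituting and matching coefficients of each power of x gives A0 = 3/4, A1 = -3/2, so w_p = 3/4 - 3*x/2.
General solution: w = 3/4 - 3*x/2 + C1*exp(-2*x) + C2*x*exp(-2*x).
Apply the initial conditions: w(0) = 3/4 + C1 = -5 and w'(0) = -3/2 + C2 - 2*C1 = -5. Solving gives C1 = -23/4, C2 = -15.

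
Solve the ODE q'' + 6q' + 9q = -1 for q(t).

Characteristic equation r² + 6r + 9 = 0 has discriminant (6)² - 4·(9) = 0, so r = -3 is a repeated root.
Hence q_h = (C1 + C2*t)*exp(-3*t).
For the particular solution try q_p = A0. Substituting and matching coefficients of each power of t gives A0 = -1/9, so q_p = -1/9.

q = -1/9 + C1*exp(-3*t) + C2*t*exp(-3*t)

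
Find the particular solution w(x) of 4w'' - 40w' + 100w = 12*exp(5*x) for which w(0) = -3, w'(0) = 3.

w = -3*exp(5*x) + 18*x*exp(5*x) + 3*x**2*exp(5*x)/2

Divide through by 4: w'' - 10w' + 25w = 3*exp(5*x).
Characteristic equation r² - 10r + 25 = 0 has discriminant (-10)² - 4·(25) = 0, so r = 5 is a repeated root.
Hence w_h = (C1 + C2*x)*exp(5*x).
Since exp(5*x) solves the homogeneous equation (r = 5 is a root of multiplicity 2), multiply the trial by x^2. Try w_p = A*x^2*exp(5*x). Substituting into the equation and dividing by exp(5*x) gives A = 3/2, so w_p = 3*x^2*exp(5*x)/2.
General solution: w = C1*exp(5*x) + 3*x^2*exp(5*x)/2 + C2*x*exp(5*x).
Apply the initial conditions: w(0) = C1 = -3 and w'(0) = C2 + 5*C1 = 3. Solving gives C1 = -3, C2 = 18.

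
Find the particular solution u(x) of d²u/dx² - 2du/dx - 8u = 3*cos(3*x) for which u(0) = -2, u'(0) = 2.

u = -62*exp(-2*x)/39 - 51*cos(3*x)/325 - 19*exp(4*x)/75 - 18*sin(3*x)/325

Characteristic equation r² - 2r - 8 = 0 factors as (r + 2)(r - 4) = 0, so r = -2, 4.
Hence u_h = C1*exp(-2*x) + C2*exp(4*x).
Try u_p = A*cos(3*x) + B*sin(3*x). Substituting and equating the coefficients of cos(3x) and sin(3x) gives A = -51/325, B = -18/325, so u_p = -51*cos(3*x)/325 - 18*sin(3*x)/325.
General solution: u = -51*cos(3*x)/325 - 18*sin(3*x)/325 + C1*exp(-2*x) + C2*exp(4*x).
Apply the initial conditions: u(0) = -51/325 + C1 + C2 = -2 and u'(0) = -54/325 - 2*C1 + 4*C2 = 2. Solving gives C1 = -62/39, C2 = -19/75.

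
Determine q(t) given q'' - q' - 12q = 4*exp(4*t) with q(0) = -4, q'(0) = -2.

Characteristic equation r² - r - 12 = 0 factors as (r - 4)(r + 3) = 0, so r = 4, -3.
Hence q_h = C1*exp(4*t) + C2*exp(-3*t).
Since exp(4*t) solves the homogeneous equation (r = 4 is a root of multiplicity 1), multiply the trial by t. Try q_p = A*t*exp(4*t). Substituting into the equation and dividing by exp(4*t) gives A = 4/7, so q_p = 4*t*exp(4*t)/7.
General solution: q = C1*exp(4*t) + C2*exp(-3*t) + 4*t*exp(4*t)/7.
Apply the initial conditions: q(0) = C1 + C2 = -4 and q'(0) = 4/7 - 3*C2 + 4*C1 = -2. Solving gives C1 = -102/49, C2 = -94/49.

q = -102*exp(4*t)/49 - 94*exp(-3*t)/49 + 4*t*exp(4*t)/7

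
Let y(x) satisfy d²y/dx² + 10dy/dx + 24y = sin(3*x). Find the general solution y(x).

Characteristic equation r² + 10r + 24 = 0 factors as (r + 6)(r + 4) = 0, so r = -6, -4.
Hence y_h = C1*exp(-6*x) + C2*exp(-4*x).
Try y_p = A*cos(3*x) + B*sin(3*x). Substituting and equating the coefficients of cos(3x) and sin(3x) gives A = -2/75, B = 1/75, so y_p = -2*cos(3*x)/75 + sin(3*x)/75.

y = -2*cos(3*x)/75 + sin(3*x)/75 + C1*exp(-6*x) + C2*exp(-4*x)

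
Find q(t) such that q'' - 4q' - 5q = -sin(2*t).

q = -8*cos(2*t)/145 + 9*sin(2*t)/145 + C1*exp(5*t) + C2*exp(-t)

Characteristic equation r² - 4r - 5 = 0 factors as (r - 5)(r + 1) = 0, so r = 5, -1.
Hence q_h = C1*exp(5*t) + C2*exp(-t).
Try q_p = A*cos(2*t) + B*sin(2*t). Substituting and equating the coefficients of cos(2t) and sin(2t) gives A = -8/145, B = 9/145, so q_p = -8*cos(2*t)/145 + 9*sin(2*t)/145.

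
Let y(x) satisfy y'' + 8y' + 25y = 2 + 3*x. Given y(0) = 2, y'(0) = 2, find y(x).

Characteristic equation r² + 8r + 25 = 0 has discriminant (8)² - 4·(25) = -36 < 0, so r = -4 ± 3i.
Hence y_h = C1*cos(3*x)*exp(-4*x) + C2*exp(-4*x)*sin(3*x).
For the particular solution try y_p = A0 + A1*x. Substituting and matching coefficients of each power of x gives A0 = 26/625, A1 = 3/25, so y_p = 26/625 + 3*x/25.
General solution: y = 26/625 + 3*x/25 + C1*cos(3*x)*exp(-4*x) + C2*exp(-4*x)*sin(3*x).
Apply the initial conditions: y(0) = 26/625 + C1 = 2 and y'(0) = 3/25 - 4*C1 + 3*C2 = 2. Solving gives C1 = 1224/625, C2 = 6071/1875.

y = 26/625 + 3*x/25 + 1224*cos(3*x)*exp(-4*x)/625 + 6071*exp(-4*x)*sin(3*x)/1875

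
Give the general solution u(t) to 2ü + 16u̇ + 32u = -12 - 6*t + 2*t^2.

u = -33/128 - t/4 + t**2/16 + C1*exp(-4*t) + C2*t*exp(-4*t)

Divide through by 2: u'' + 8u' + 16u = -6 + t^2 - 3*t.
Characteristic equation r² + 8r + 16 = 0 has discriminant (8)² - 4·(16) = 0, so r = -4 is a repeated root.
Hence u_h = (C1 + C2*t)*exp(-4*t).
For the particular solution try u_p = A0 + A1*t + A2*t^2. Substituting and matching coefficients of each power of t gives A0 = -33/128, A1 = -1/4, A2 = 1/16, so u_p = -33/128 - t/4 + t^2/16.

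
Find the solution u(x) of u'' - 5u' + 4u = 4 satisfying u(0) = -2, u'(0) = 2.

Characteristic equation r² - 5r + 4 = 0 factors as (r - 4)(r - 1) = 0, so r = 4, 1.
Hence u_h = C1*exp(4*x) + C2*exp(x).
For the particular solution try u_p = A0. Substituting and matching coefficients of each power of x gives A0 = 1, so u_p = 1.
General solution: u = 1 + C1*exp(4*x) + C2*exp(x).
Apply the initial conditions: u(0) = 1 + C1 + C2 = -2 and u'(0) = C2 + 4*C1 = 2. Solving gives C1 = 5/3, C2 = -14/3.

u = 1 - 14*exp(x)/3 + 5*exp(4*x)/3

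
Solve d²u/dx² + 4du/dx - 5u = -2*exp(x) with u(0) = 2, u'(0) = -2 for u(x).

u = 11*exp(-5*x)/18 + 25*exp(x)/18 - x*exp(x)/3

Characteristic equation r² + 4r - 5 = 0 factors as (r - 1)(r + 5) = 0, so r = 1, -5.
Hence u_h = C1*exp(x) + C2*exp(-5*x).
Since exp(x) solves the homogeneous equation (r = 1 is a root of multiplicity 1), multiply the trial by x. Try u_p = A*x*exp(x). Substituting into the equation and dividing by exp(x) gives A = -1/3, so u_p = -x*exp(x)/3.
General solution: u = C1*exp(x) + C2*exp(-5*x) - x*exp(x)/3.
Apply the initial conditions: u(0) = C1 + C2 = 2 and u'(0) = -1/3 + C1 - 5*C2 = -2. Solving gives C1 = 25/18, C2 = 11/18.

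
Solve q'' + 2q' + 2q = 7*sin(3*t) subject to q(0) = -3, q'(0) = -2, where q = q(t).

q = -49*sin(3*t)/85 - 42*cos(3*t)/85 - 236*exp(-t)*sin(t)/85 - 213*cos(t)*exp(-t)/85

Characteristic equation r² + 2r + 2 = 0 has discriminant (2)² - 4·(2) = -4 < 0, so r = -1 ± i.
Hence q_h = C1*cos(t)*exp(-t) + C2*exp(-t)*sin(t).
Try q_p = A*cos(3*t) + B*sin(3*t). Substituting and equating the coefficients of cos(3t) and sin(3t) gives A = -42/85, B = -49/85, so q_p = -49*sin(3*t)/85 - 42*cos(3*t)/85.
General solution: q = -49*sin(3*t)/85 - 42*cos(3*t)/85 + C1*cos(t)*exp(-t) + C2*exp(-t)*sin(t).
Apply the initial conditions: q(0) = -42/85 + C1 = -3 and q'(0) = -147/85 + C2 - C1 = -2. Solving gives C1 = -213/85, C2 = -236/85.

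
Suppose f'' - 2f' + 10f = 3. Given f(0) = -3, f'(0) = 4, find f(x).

f = 3/10 - 33*cos(3*x)*exp(x)/10 + 73*exp(x)*sin(3*x)/30

Characteristic equation r² - 2r + 10 = 0 has discriminant (-2)² - 4·(10) = -36 < 0, so r = 1 ± 3i.
Hence f_h = C1*cos(3*x)*exp(x) + C2*exp(x)*sin(3*x).
For the particular solution try f_p = A0. Substituting and matching coefficients of each power of x gives A0 = 3/10, so f_p = 3/10.
General solution: f = 3/10 + C1*cos(3*x)*exp(x) + C2*exp(x)*sin(3*x).
Apply the initial conditions: f(0) = 3/10 + C1 = -3 and f'(0) = C1 + 3*C2 = 4. Solving gives C1 = -33/10, C2 = 73/30.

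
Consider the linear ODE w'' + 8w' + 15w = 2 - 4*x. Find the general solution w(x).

w = 62/225 - 4*x/15 + C1*exp(-3*x) + C2*exp(-5*x)

Characteristic equation r² + 8r + 15 = 0 factors as (r + 3)(r + 5) = 0, so r = -3, -5.
Hence w_h = C1*exp(-3*x) + C2*exp(-5*x).
For the particular solution try w_p = A0 + A1*x. Substituting and matching coefficients of each power of x gives A0 = 62/225, A1 = -4/15, so w_p = 62/225 - 4*x/15.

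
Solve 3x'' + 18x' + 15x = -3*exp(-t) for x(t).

Divide through by 3: x'' + 6x' + 5x = -exp(-t).
Characteristic equation r² + 6r + 5 = 0 factors as (r + 5)(r + 1) = 0, so r = -5, -1.
Hence x_h = C1*exp(-5*t) + C2*exp(-t).
Since exp(-t) solves the homogeneous equation (r = -1 is a root of multiplicity 1), multiply the trial by t. Try x_p = A*t*exp(-t). Substituting into the equation and dividing by exp(-t) gives A = -1/4, so x_p = -t*exp(-t)/4.

x = C1*exp(-5*t) + C2*exp(-t) - t*exp(-t)/4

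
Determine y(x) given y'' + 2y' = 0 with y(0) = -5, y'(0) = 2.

y = -4 - exp(-2*x)

Characteristic equation r² + 2r = 0 factors as (r + 2)r = 0, so r = -2, 0.
Hence y_h = C1*exp(-2*x) + C2.
Apply the initial conditions: y(0) = C1 + C2 = -5 and y'(0) = -2*C1 = 2. Solving gives C1 = -1, C2 = -4.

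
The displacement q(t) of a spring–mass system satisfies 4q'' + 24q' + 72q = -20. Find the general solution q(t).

Divide through by 4: q'' + 6q' + 18q = -5.
Characteristic equation r² + 6r + 18 = 0 has discriminant (6)² - 4·(18) = -36 < 0, so r = -3 ± 3i.
Hence q_h = C1*cos(3*t)*exp(-3*t) + C2*exp(-3*t)*sin(3*t).
For the particular solution try q_p = A0. Substituting and matching coefficients of each power of t gives A0 = -5/18, so q_p = -5/18.

q = -5/18 + C1*cos(3*t)*exp(-3*t) + C2*exp(-3*t)*sin(3*t)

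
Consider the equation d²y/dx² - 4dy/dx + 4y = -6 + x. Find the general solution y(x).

y = -5/4 + x/4 + C1*exp(2*x) + C2*x*exp(2*x)

Characteristic equation r² - 4r + 4 = 0 has discriminant (-4)² - 4·(4) = 0, so r = 2 is a repeated root.
Hence y_h = (C1 + C2*x)*exp(2*x).
For the particular solution try y_p = A0 + A1*x. Substituting and matching coefficients of each power of x gives A0 = -5/4, A1 = 1/4, so y_p = -5/4 + x/4.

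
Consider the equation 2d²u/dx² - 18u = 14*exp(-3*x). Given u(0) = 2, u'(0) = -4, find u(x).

Divide through by 2: u'' - 9u = 7*exp(-3*x).
Characteristic equation r² - 9 = 0 factors as (r + 3)(r - 3) = 0, so r = -3, 3.
Hence u_h = C1*exp(-3*x) + C2*exp(3*x).
Since exp(-3*x) solves the homogeneous equation (r = -3 is a root of multiplicity 1), multiply the trial by x. Try u_p = A*x*exp(-3*x). Substituting into the equation and dividing by exp(-3*x) gives A = -7/6, so u_p = -7*x*exp(-3*x)/6.
General solution: u = C1*exp(-3*x) + C2*exp(3*x) - 7*x*exp(-3*x)/6.
Apply the initial conditions: u(0) = C1 + C2 = 2 and u'(0) = -7/6 - 3*C1 + 3*C2 = -4. Solving gives C1 = 53/36, C2 = 19/36.

u = 19*exp(3*x)/36 + 53*exp(-3*x)/36 - 7*x*exp(-3*x)/6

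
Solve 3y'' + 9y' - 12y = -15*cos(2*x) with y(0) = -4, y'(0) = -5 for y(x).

Divide through by 3: y'' + 3y' - 4y = -5*cos(2*x).
Characteristic equation r² + 3r - 4 = 0 factors as (r + 4)(r - 1) = 0, so r = -4, 1.
Hence y_h = C1*exp(-4*x) + C2*exp(x).
Try y_p = A*cos(2*x) + B*sin(2*x). Substituting and equating the coefficients of cos(2x) and sin(2x) gives A = 2/5, B = -3/10, so y_p = -3*sin(2*x)/10 + 2*cos(2*x)/5.
General solution: y = -3*sin(2*x)/10 + 2*cos(2*x)/5 + C1*exp(-4*x) + C2*exp(x).
Apply the initial conditions: y(0) = 2/5 + C1 + C2 = -4 and y'(0) = -3/5 + C2 - 4*C1 = -5. Solving gives C1 = 0, C2 = -22/5.

y = -22*exp(x)/5 - 3*sin(2*x)/10 + 2*cos(2*x)/5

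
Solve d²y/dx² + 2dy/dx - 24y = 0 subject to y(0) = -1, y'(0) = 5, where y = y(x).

Characteristic equation r² + 2r - 24 = 0 factors as (r + 6)(r - 4) = 0, so r = -6, 4.
Hence y_h = C1*exp(-6*x) + C2*exp(4*x).
Apply the initial conditions: y(0) = C1 + C2 = -1 and y'(0) = -6*C1 + 4*C2 = 5. Solving gives C1 = -9/10, C2 = -1/10.

y = -9*exp(-6*x)/10 - exp(4*x)/10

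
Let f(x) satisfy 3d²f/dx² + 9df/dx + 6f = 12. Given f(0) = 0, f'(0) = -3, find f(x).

Divide through by 3: f'' + 3f' + 2f = 4.
Characteristic equation r² + 3r + 2 = 0 factors as (r + 2)(r + 1) = 0, so r = -2, -1.
Hence f_h = C1*exp(-2*x) + C2*exp(-x).
For the particular solution try f_p = A0. Substituting and matching coefficients of each power of x gives A0 = 2, so f_p = 2.
General solution: f = 2 + C1*exp(-2*x) + C2*exp(-x).
Apply the initial conditions: f(0) = 2 + C1 + C2 = 0 and f'(0) = -C2 - 2*C1 = -3. Solving gives C1 = 5, C2 = -7.

f = 2 - 7*exp(-x) + 5*exp(-2*x)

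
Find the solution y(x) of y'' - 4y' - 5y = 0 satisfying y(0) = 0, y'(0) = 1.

Characteristic equation r² - 4r - 5 = 0 factors as (r + 1)(r - 5) = 0, so r = -1, 5.
Hence y_h = C1*exp(-x) + C2*exp(5*x).
Apply the initial conditions: y(0) = C1 + C2 = 0 and y'(0) = -C1 + 5*C2 = 1. Solving gives C1 = -1/6, C2 = 1/6.

y = -exp(-x)/6 + exp(5*x)/6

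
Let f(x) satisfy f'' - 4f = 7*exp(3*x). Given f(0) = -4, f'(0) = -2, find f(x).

f = -23*exp(-2*x)/20 - 17*exp(2*x)/4 + 7*exp(3*x)/5

Characteristic equation r² - 4 = 0 factors as (r - 2)(r + 2) = 0, so r = 2, -2.
Hence f_h = C1*exp(2*x) + C2*exp(-2*x).
Try f_p = A*exp(3*x). Substituting into the equation and dividing by exp(3*x) gives A = 7/5, so f_p = 7*exp(3*x)/5.
General solution: f = 7*exp(3*x)/5 + C1*exp(2*x) + C2*exp(-2*x).
Apply the initial conditions: f(0) = 7/5 + C1 + C2 = -4 and f'(0) = 21/5 - 2*C2 + 2*C1 = -2. Solving gives C1 = -17/4, C2 = -23/20.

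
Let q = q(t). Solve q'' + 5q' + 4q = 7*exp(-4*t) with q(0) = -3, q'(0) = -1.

Characteristic equation r² + 5r + 4 = 0 factors as (r + 1)(r + 4) = 0, so r = -1, -4.
Hence q_h = C1*exp(-t) + C2*exp(-4*t).
Since exp(-4*t) solves the homogeneous equation (r = -4 is a root of multiplicity 1), multiply the trial by t. Try q_p = A*t*exp(-4*t). Substituting into the equation and dividing by exp(-4*t) gives A = -7/3, so q_p = -7*t*exp(-4*t)/3.
General solution: q = C1*exp(-t) + C2*exp(-4*t) - 7*t*exp(-4*t)/3.
Apply the initial conditions: q(0) = C1 + C2 = -3 and q'(0) = -7/3 - C1 - 4*C2 = -1. Solving gives C1 = -32/9, C2 = 5/9.

q = -32*exp(-t)/9 + 5*exp(-4*t)/9 - 7*t*exp(-4*t)/3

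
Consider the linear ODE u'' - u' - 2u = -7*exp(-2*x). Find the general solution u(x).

u = -7*exp(-2*x)/4 + C1*exp(-x) + C2*exp(2*x)

Characteristic equation r² - r - 2 = 0 factors as (r + 1)(r - 2) = 0, so r = -1, 2.
Hence u_h = C1*exp(-x) + C2*exp(2*x).
Try u_p = A*exp(-2*x). Substituting into the equation and dividing by exp(-2*x) gives A = -7/4, so u_p = -7*exp(-2*x)/4.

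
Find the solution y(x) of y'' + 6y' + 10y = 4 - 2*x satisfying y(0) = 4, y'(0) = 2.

Characteristic equation r² + 6r + 10 = 0 has discriminant (6)² - 4·(10) = -4 < 0, so r = -3 ± i.
Hence y_h = C1*cos(x)*exp(-3*x) + C2*exp(-3*x)*sin(x).
For the particular solution try y_p = A0 + A1*x. Substituting and matching coefficients of each power of x gives A0 = 13/25, A1 = -1/5, so y_p = 13/25 - x/5.
General solution: y = 13/25 - x/5 + C1*cos(x)*exp(-3*x) + C2*exp(-3*x)*sin(x).
Apply the initial conditions: y(0) = 13/25 + C1 = 4 and y'(0) = -1/5 + C2 - 3*C1 = 2. Solving gives C1 = 87/25, C2 = 316/25.

y = 13/25 - x/5 + 87*cos(x)*exp(-3*x)/25 + 316*exp(-3*x)*sin(x)/25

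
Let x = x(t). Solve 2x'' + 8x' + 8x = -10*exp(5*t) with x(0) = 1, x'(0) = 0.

Divide through by 2: x'' + 4x' + 4x = -5*exp(5*t).
Characteristic equation r² + 4r + 4 = 0 has discriminant (4)² - 4·(4) = 0, so r = -2 is a repeated root.
Hence x_h = (C1 + C2*t)*exp(-2*t).
Try x_p = A*exp(5*t). Substituting into the equation and dividing by exp(5*t) gives A = -5/49, so x_p = -5*exp(5*t)/49.
General solution: x = -5*exp(5*t)/49 + C1*exp(-2*t) + C2*t*exp(-2*t).
Apply the initial conditions: x(0) = -5/49 + C1 = 1 and x'(0) = -25/49 + C2 - 2*C1 = 0. Solving gives C1 = 54/49, C2 = 19/7.

x = -5*exp(5*t)/49 + 54*exp(-2*t)/49 + 19*t*exp(-2*t)/7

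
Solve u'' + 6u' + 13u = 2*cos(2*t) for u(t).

u = 2*cos(2*t)/25 + 8*sin(2*t)/75 + C1*cos(2*t)*exp(-3*t) + C2*exp(-3*t)*sin(2*t)

Characteristic equation r² + 6r + 13 = 0 has discriminant (6)² - 4·(13) = -16 < 0, so r = -3 ± 2i.
Hence u_h = C1*cos(2*t)*exp(-3*t) + C2*exp(-3*t)*sin(2*t).
Try u_p = A*cos(2*t) + B*sin(2*t). Substituting and equating the coefficients of cos(2t) and sin(2t) gives A = 2/25, B = 8/75, so u_p = 2*cos(2*t)/25 + 8*sin(2*t)/75.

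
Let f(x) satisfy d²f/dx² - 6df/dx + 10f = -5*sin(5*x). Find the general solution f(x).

Characteristic equation r² - 6r + 10 = 0 has discriminant (-6)² - 4·(10) = -4 < 0, so r = 3 ± i.
Hence f_h = C1*cos(x)*exp(3*x) + C2*exp(3*x)*sin(x).
Try f_p = A*cos(5*x) + B*sin(5*x). Substituting and equating the coefficients of cos(5x) and sin(5x) gives A = -2/15, B = 1/15, so f_p = -2*cos(5*x)/15 + sin(5*x)/15.

f = -2*cos(5*x)/15 + sin(5*x)/15 + C1*cos(x)*exp(3*x) + C2*exp(3*x)*sin(x)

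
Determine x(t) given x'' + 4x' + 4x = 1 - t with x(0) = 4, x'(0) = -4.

Characteristic equation r² + 4r + 4 = 0 has discriminant (4)² - 4·(4) = 0, so r = -2 is a repeated root.
Hence x_h = (C1 + C2*t)*exp(-2*t).
For the particular solution try x_p = A0 + A1*t. Substituting and matching coefficients of each power of t gives A0 = 1/2, A1 = -1/4, so x_p = 1/2 - t/4.
General solution: x = 1/2 - t/4 + C1*exp(-2*t) + C2*t*exp(-2*t).
Apply the initial conditions: x(0) = 1/2 + C1 = 4 and x'(0) = -1/4 + C2 - 2*C1 = -4. Solving gives C1 = 7/2, C2 = 13/4.

x = 1/2 - t/4 + 7*exp(-2*t)/2 + 13*t*exp(-2*t)/4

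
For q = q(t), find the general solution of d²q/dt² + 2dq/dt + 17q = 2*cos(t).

Characteristic equation r² + 2r + 17 = 0 has discriminant (2)² - 4·(17) = -64 < 0, so r = -1 ± 4i.
Hence q_h = C1*cos(4*t)*exp(-t) + C2*exp(-t)*sin(4*t).
Try q_p = A*cos(t) + B*sin(t). Substituting and equating the coefficients of cos(t) and sin(t) gives A = 8/65, B = 1/65, so q_p = sin(t)/65 + 8*cos(t)/65.

q = sin(t)/65 + 8*cos(t)/65 + C1*cos(4*t)*exp(-t) + C2*exp(-t)*sin(4*t)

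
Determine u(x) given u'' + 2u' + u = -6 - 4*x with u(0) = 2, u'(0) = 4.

u = 2 - 4*x + 8*x*exp(-x)

Characteristic equation r² + 2r + 1 = 0 has discriminant (2)² - 4·(1) = 0, so r = -1 is a repeated root.
Hence u_h = (C1 + C2*x)*exp(-x).
For the particular solution try u_p = A0 + A1*x. Substituting and matching coefficients of each power of x gives A0 = 2, A1 = -4, so u_p = 2 - 4*x.
General solution: u = 2 - 4*x + C1*exp(-x) + C2*x*exp(-x).
Apply the initial conditions: u(0) = 2 + C1 = 2 and u'(0) = -4 + C2 - C1 = 4. Solving gives C1 = 0, C2 = 8.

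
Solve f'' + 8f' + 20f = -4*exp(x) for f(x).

Characteristic equation r² + 8r + 20 = 0 has discriminant (8)² - 4·(20) = -16 < 0, so r = -4 ± 2i.
Hence f_h = C1*cos(2*x)*exp(-4*x) + C2*exp(-4*x)*sin(2*x).
Try f_p = A*exp(x). Substituting into the equation and dividing by exp(x) gives A = -4/29, so f_p = -4*exp(x)/29.

f = -4*exp(x)/29 + C1*cos(2*x)*exp(-4*x) + C2*exp(-4*x)*sin(2*x)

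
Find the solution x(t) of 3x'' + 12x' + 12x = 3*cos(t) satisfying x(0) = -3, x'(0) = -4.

Divide through by 3: x'' + 4x' + 4x = cos(t).
Characteristic equation r² + 4r + 4 = 0 has discriminant (4)² - 4·(4) = 0, so r = -2 is a repeated root.
Hence x_h = (C1 + C2*t)*exp(-2*t).
Try x_p = A*cos(t) + B*sin(t). Substituting and equating the coefficients of cos(t) and sin(t) gives A = 3/25, B = 4/25, so x_p = 3*cos(t)/25 + 4*sin(t)/25.
General solution: x = 3*cos(t)/25 + 4*sin(t)/25 + C1*exp(-2*t) + C2*t*exp(-2*t).
Apply the initial conditions: x(0) = 3/25 + C1 = -3 and x'(0) = 4/25 + C2 - 2*C1 = -4. Solving gives C1 = -78/25, C2 = -52/5.

x = -78*exp(-2*t)/25 + 3*cos(t)/25 + 4*sin(t)/25 - 52*t*exp(-2*t)/5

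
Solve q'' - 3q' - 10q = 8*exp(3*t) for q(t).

q = -4*exp(3*t)/5 + C1*exp(5*t) + C2*exp(-2*t)

Characteristic equation r² - 3r - 10 = 0 factors as (r - 5)(r + 2) = 0, so r = 5, -2.
Hence q_h = C1*exp(5*t) + C2*exp(-2*t).
Try q_p = A*exp(3*t). Substituting into the equation and dividing by exp(3*t) gives A = -4/5, so q_p = -4*exp(3*t)/5.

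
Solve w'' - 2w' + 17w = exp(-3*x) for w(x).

Characteristic equation r² - 2r + 17 = 0 has discriminant (-2)² - 4·(17) = -64 < 0, so r = 1 ± 4i.
Hence w_h = C1*cos(4*x)*exp(x) + C2*exp(x)*sin(4*x).
Try w_p = A*exp(-3*x). Substituting into the equation and dividing by exp(-3*x) gives A = 1/32, so w_p = exp(-3*x)/32.

w = exp(-3*x)/32 + C1*cos(4*x)*exp(x) + C2*exp(x)*sin(4*x)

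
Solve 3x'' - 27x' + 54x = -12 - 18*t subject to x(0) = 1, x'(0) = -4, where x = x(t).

Divide through by 3: x'' - 9x' + 18x = -4 - 6*t.
Characteristic equation r² - 9r + 18 = 0 factors as (r - 3)(r - 6) = 0, so r = 3, 6.
Hence x_h = C1*exp(3*t) + C2*exp(6*t).
For the particular solution try x_p = A0 + A1*t. Substituting and matching coefficients of each power of t gives A0 = -7/18, A1 = -1/3, so x_p = -7/18 - t/3.
General solution: x = -7/18 - t/3 + C1*exp(3*t) + C2*exp(6*t).
Apply the initial conditions: x(0) = -7/18 + C1 + C2 = 1 and x'(0) = -1/3 + 3*C1 + 6*C2 = -4. Solving gives C1 = 4, C2 = -47/18.

x = -7/18 + 4*exp(3*t) - 47*exp(6*t)/18 - t/3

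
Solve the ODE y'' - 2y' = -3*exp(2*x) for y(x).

y = C2 + C1*exp(2*x) - 3*x*exp(2*x)/2

Characteristic equation r² - 2r = 0 factors as (r - 2)r = 0, so r = 2, 0.
Hence y_h = C1*exp(2*x) + C2.
Since exp(2*x) solves the homogeneous equation (r = 2 is a root of multiplicity 1), multiply the trial by x. Try y_p = A*x*exp(2*x). Substituting into the equation and dividing by exp(2*x) gives A = -3/2, so y_p = -3*x*exp(2*x)/2.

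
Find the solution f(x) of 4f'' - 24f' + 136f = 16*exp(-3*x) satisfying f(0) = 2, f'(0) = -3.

f = 4*exp(-3*x)/61 - 105*exp(3*x)*sin(5*x)/61 + 118*cos(5*x)*exp(3*x)/61

Divide through by 4: f'' - 6f' + 34f = 4*exp(-3*x).
Characteristic equation r² - 6r + 34 = 0 has discriminant (-6)² - 4·(34) = -100 < 0, so r = 3 ± 5i.
Hence f_h = C1*cos(5*x)*exp(3*x) + C2*exp(3*x)*sin(5*x).
Try f_p = A*exp(-3*x). Substituting into the equation and dividing by exp(-3*x) gives A = 4/61, so f_p = 4*exp(-3*x)/61.
General solution: f = 4*exp(-3*x)/61 + C1*cos(5*x)*exp(3*x) + C2*exp(3*x)*sin(5*x).
Apply the initial conditions: f(0) = 4/61 + C1 = 2 and f'(0) = -12/61 + 3*C1 + 5*C2 = -3. Solving gives C1 = 118/61, C2 = -105/61.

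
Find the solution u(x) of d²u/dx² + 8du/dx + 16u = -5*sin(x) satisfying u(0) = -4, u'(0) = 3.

Characteristic equation r² + 8r + 16 = 0 has discriminant (8)² - 4·(16) = 0, so r = -4 is a repeated root.
Hence u_h = (C1 + C2*x)*exp(-4*x).
Try u_p = A*cos(x) + B*sin(x). Substituting and equating the coefficients of cos(x) and sin(x) gives A = 40/289, B = -75/289, so u_p = -75*sin(x)/289 + 40*cos(x)/289.
General solution: u = -75*sin(x)/289 + 40*cos(x)/289 + C1*exp(-4*x) + C2*x*exp(-4*x).
Apply the initial conditions: u(0) = 40/289 + C1 = -4 and u'(0) = -75/289 + C2 - 4*C1 = 3. Solving gives C1 = -1196/289, C2 = -226/17.

u = -1196*exp(-4*x)/289 - 75*sin(x)/289 + 40*cos(x)/289 - 226*x*exp(-4*x)/17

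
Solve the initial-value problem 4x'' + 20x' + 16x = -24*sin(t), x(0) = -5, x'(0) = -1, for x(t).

Divide through by 4: x'' + 5x' + 4x = -6*sin(t).
Characteristic equation r² + 5r + 4 = 0 factors as (r + 1)(r + 4) = 0, so r = -1, -4.
Hence x_h = C1*exp(-t) + C2*exp(-4*t).
Try x_p = A*cos(t) + B*sin(t). Substituting and equating the coefficients of cos(t) and sin(t) gives A = 15/17, B = -9/17, so x_p = -9*sin(t)/17 + 15*cos(t)/17.
General solution: x = -9*sin(t)/17 + 15*cos(t)/17 + C1*exp(-t) + C2*exp(-4*t).
Apply the initial conditions: x(0) = 15/17 + C1 + C2 = -5 and x'(0) = -9/17 - C1 - 4*C2 = -1. Solving gives C1 = -8, C2 = 36/17.

x = -8*exp(-t) - 9*sin(t)/17 + 15*cos(t)/17 + 36*exp(-4*t)/17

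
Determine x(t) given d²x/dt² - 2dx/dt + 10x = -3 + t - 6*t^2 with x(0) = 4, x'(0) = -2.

x = -26/125 - 7*t/50 - 3*t**2/5 - 1517*exp(t)*sin(3*t)/750 + 526*cos(3*t)*exp(t)/125

Characteristic equation r² - 2r + 10 = 0 has discriminant (-2)² - 4·(10) = -36 < 0, so r = 1 ± 3i.
Hence x_h = C1*cos(3*t)*exp(t) + C2*exp(t)*sin(3*t).
For the particular solution try x_p = A0 + A1*t + A2*t^2. Substituting and matching coefficients of each power of t gives A0 = -26/125, A1 = -7/50, A2 = -3/5, so x_p = -26/125 - 7*t/50 - 3*t^2/5.
General solution: x = -26/125 - 7*t/50 - 3*t^2/5 + C1*cos(3*t)*exp(t) + C2*exp(t)*sin(3*t).
Apply the initial conditions: x(0) = -26/125 + C1 = 4 and x'(0) = -7/50 + C1 + 3*C2 = -2. Solving gives C1 = 526/125, C2 = -1517/750.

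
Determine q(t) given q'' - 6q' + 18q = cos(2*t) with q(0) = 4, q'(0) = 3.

Characteristic equation r² - 6r + 18 = 0 has discriminant (-6)² - 4·(18) = -36 < 0, so r = 3 ± 3i.
Hence q_h = C1*cos(3*t)*exp(3*t) + C2*exp(3*t)*sin(3*t).
Try q_p = A*cos(2*t) + B*sin(2*t). Substituting and equating the coefficients of cos(2t) and sin(2t) gives A = 7/170, B = -3/85, so q_p = -3*sin(2*t)/85 + 7*cos(2*t)/170.
General solution: q = -3*sin(2*t)/85 + 7*cos(2*t)/170 + C1*cos(3*t)*exp(3*t) + C2*exp(3*t)*sin(3*t).
Apply the initial conditions: q(0) = 7/170 + C1 = 4 and q'(0) = -6/85 + 3*C1 + 3*C2 = 3. Solving gives C1 = 673/170, C2 = -499/170.

q = -3*sin(2*t)/85 + 7*cos(2*t)/170 - 499*exp(3*t)*sin(3*t)/170 + 673*cos(3*t)*exp(3*t)/170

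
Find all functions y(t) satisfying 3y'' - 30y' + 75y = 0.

y = C1*exp(5*t) + C2*t*exp(5*t)

Divide through by 3: y'' - 10y' + 25y = 0.
Characteristic equation r² - 10r + 25 = 0 has discriminant (-10)² - 4·(25) = 0, so r = 5 is a repeated root.
Hence y_h = (C1 + C2*t)*exp(5*t).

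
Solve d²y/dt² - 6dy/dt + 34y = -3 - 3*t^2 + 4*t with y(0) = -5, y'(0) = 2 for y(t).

Characteristic equation r² - 6r + 34 = 0 has discriminant (-6)² - 4·(34) = -100 < 0, so r = 3 ± 5i.
Hence y_h = C1*cos(5*t)*exp(3*t) + C2*exp(3*t)*sin(5*t).
For the particular solution try y_p = A0 + A1*t + A2*t^2. Substituting and matching coefficients of each power of t gives A0 = -333/4913, A1 = 25/289, A2 = -3/34, so y_p = -333/4913 - 3*t^2/34 + 25*t/289.
General solution: y = -333/4913 - 3*t^2/34 + 25*t/289 + C1*cos(5*t)*exp(3*t) + C2*exp(3*t)*sin(5*t).
Apply the initial conditions: y(0) = -333/4913 + C1 = -5 and y'(0) = 25/289 + 3*C1 + 5*C2 = 2. Solving gives C1 = -24232/4913, C2 = 82097/24565.

y = -333/4913 - 3*t**2/34 + 25*t/289 - 24232*cos(5*t)*exp(3*t)/4913 + 82097*exp(3*t)*sin(5*t)/24565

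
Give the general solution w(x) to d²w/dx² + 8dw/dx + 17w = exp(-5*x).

w = exp(-5*x)/2 + C1*cos(x)*exp(-4*x) + C2*exp(-4*x)*sin(x)

Characteristic equation r² + 8r + 17 = 0 has discriminant (8)² - 4·(17) = -4 < 0, so r = -4 ± i.
Hence w_h = C1*cos(x)*exp(-4*x) + C2*exp(-4*x)*sin(x).
Try w_p = A*exp(-5*x). Substituting into the equation and dividing by exp(-5*x) gives A = 1/2, so w_p = exp(-5*x)/2.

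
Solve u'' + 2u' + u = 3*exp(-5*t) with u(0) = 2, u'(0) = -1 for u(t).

u = 3*exp(-5*t)/16 + 29*exp(-t)/16 + 7*t*exp(-t)/4

Characteristic equation r² + 2r + 1 = 0 has discriminant (2)² - 4·(1) = 0, so r = -1 is a repeated root.
Hence u_h = (C1 + C2*t)*exp(-t).
Try u_p = A*exp(-5*t). Substituting into the equation and dividing by exp(-5*t) gives A = 3/16, so u_p = 3*exp(-5*t)/16.
General solution: u = 3*exp(-5*t)/16 + C1*exp(-t) + C2*t*exp(-t).
Apply the initial conditions: u(0) = 3/16 + C1 = 2 and u'(0) = -15/16 + C2 - C1 = -1. Solving gives C1 = 29/16, C2 = 7/4.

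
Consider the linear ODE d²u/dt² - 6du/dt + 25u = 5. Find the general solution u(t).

u = 1/5 + C1*cos(4*t)*exp(3*t) + C2*exp(3*t)*sin(4*t)

Characteristic equation r² - 6r + 25 = 0 has discriminant (-6)² - 4·(25) = -64 < 0, so r = 3 ± 4i.
Hence u_h = C1*cos(4*t)*exp(3*t) + C2*exp(3*t)*sin(4*t).
For the particular solution try u_p = A0. Substituting and matching coefficients of each power of t gives A0 = 1/5, so u_p = 1/5.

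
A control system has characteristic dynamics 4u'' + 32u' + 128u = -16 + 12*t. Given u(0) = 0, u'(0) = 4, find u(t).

Divide through by 4: u'' + 8u' + 32u = -4 + 3*t.
Characteristic equation r² + 8r + 32 = 0 has discriminant (8)² - 4·(32) = -64 < 0, so r = -4 ± 4i.
Hence u_h = C1*cos(4*t)*exp(-4*t) + C2*exp(-4*t)*sin(4*t).
For the particular solution try u_p = A0 + A1*t. Substituting and matching coefficients of each power of t gives A0 = -19/128, A1 = 3/32, so u_p = -19/128 + 3*t/32.
General solution: u = -19/128 + 3*t/32 + C1*cos(4*t)*exp(-4*t) + C2*exp(-4*t)*sin(4*t).
Apply the initial conditions: u(0) = -19/128 + C1 = 0 and u'(0) = 3/32 - 4*C1 + 4*C2 = 4. Solving gives C1 = 19/128, C2 = 9/8.

u = -19/128 + 3*t/32 + 9*exp(-4*t)*sin(4*t)/8 + 19*cos(4*t)*exp(-4*t)/128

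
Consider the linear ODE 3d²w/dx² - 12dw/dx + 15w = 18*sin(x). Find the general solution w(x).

w = 3*cos(x)/4 + 3*sin(x)/4 + C1*cos(x)*exp(2*x) + C2*exp(2*x)*sin(x)

Divide through by 3: w'' - 4w' + 5w = 6*sin(x).
Characteristic equation r² - 4r + 5 = 0 has discriminant (-4)² - 4·(5) = -4 < 0, so r = 2 ± i.
Hence w_h = C1*cos(x)*exp(2*x) + C2*exp(2*x)*sin(x).
Try w_p = A*cos(x) + B*sin(x). Substituting and equating the coefficients of cos(x) and sin(x) gives A = 3/4, B = 3/4, so w_p = 3*cos(x)/4 + 3*sin(x)/4.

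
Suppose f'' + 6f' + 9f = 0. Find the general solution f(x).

Characteristic equation r² + 6r + 9 = 0 has discriminant (6)² - 4·(9) = 0, so r = -3 is a repeated root.
Hence f_h = (C1 + C2*x)*exp(-3*x).

f = C1*exp(-3*x) + C2*x*exp(-3*x)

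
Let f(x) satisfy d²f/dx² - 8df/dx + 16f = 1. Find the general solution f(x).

f = 1/16 + C1*exp(4*x) + C2*x*exp(4*x)

Characteristic equation r² - 8r + 16 = 0 has discriminant (-8)² - 4·(16) = 0, so r = 4 is a repeated root.
Hence f_h = (C1 + C2*x)*exp(4*x).
For the particular solution try f_p = A0. Substituting and matching coefficients of each power of x gives A0 = 1/16, so f_p = 1/16.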